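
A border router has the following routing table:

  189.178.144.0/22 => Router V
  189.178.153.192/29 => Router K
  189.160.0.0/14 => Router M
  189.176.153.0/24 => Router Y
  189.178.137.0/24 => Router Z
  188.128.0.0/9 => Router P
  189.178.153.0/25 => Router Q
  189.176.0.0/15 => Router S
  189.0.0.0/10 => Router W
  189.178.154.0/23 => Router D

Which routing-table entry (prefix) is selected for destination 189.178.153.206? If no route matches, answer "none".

none

189.178.153.206 is outside every listed prefix and there is no default route.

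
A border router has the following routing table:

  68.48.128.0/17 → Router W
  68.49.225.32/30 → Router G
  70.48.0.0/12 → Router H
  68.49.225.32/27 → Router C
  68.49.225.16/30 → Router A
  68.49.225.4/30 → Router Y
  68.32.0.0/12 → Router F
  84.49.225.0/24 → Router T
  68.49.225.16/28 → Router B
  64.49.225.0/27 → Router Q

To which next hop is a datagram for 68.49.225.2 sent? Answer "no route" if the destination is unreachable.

No entry's prefix contains 68.49.225.2; there is no default route.

no route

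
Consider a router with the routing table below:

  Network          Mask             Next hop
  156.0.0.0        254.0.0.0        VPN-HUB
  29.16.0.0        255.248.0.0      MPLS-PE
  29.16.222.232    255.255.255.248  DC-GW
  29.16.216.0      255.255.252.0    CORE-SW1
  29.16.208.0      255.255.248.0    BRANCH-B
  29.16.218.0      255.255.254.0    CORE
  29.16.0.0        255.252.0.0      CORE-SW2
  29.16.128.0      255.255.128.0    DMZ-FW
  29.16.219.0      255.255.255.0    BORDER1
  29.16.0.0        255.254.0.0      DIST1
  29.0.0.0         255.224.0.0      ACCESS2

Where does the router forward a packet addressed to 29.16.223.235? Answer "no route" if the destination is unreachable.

Routes whose prefix contains 29.16.223.235:
  29.0.0.0/11 (29.0.0.0 - 29.31.255.255) -> ACCESS2
  29.16.0.0/13 (29.16.0.0 - 29.23.255.255) -> MPLS-PE
  29.16.0.0/14 (29.16.0.0 - 29.19.255.255) -> CORE-SW2
  29.16.0.0/15 (29.16.0.0 - 29.17.255.255) -> DIST1
  29.16.128.0/17 (29.16.128.0 - 29.16.255.255) -> DMZ-FW
More-specific entries that do NOT match:
  29.16.222.232/29 (29.16.222.232 - 29.16.222.239) does not contain 29.16.223.235
  29.16.219.0/24 (29.16.219.0 - 29.16.219.255) does not contain 29.16.223.235
  29.16.218.0/23 (29.16.218.0 - 29.16.219.255) does not contain 29.16.223.235
  29.16.216.0/22 (29.16.216.0 - 29.16.219.255) does not contain 29.16.223.235
  29.16.208.0/21 (29.16.208.0 - 29.16.215.255) does not contain 29.16.223.235
Longest matching prefix is /17 -> next hop DMZ-FW.

DMZ-FW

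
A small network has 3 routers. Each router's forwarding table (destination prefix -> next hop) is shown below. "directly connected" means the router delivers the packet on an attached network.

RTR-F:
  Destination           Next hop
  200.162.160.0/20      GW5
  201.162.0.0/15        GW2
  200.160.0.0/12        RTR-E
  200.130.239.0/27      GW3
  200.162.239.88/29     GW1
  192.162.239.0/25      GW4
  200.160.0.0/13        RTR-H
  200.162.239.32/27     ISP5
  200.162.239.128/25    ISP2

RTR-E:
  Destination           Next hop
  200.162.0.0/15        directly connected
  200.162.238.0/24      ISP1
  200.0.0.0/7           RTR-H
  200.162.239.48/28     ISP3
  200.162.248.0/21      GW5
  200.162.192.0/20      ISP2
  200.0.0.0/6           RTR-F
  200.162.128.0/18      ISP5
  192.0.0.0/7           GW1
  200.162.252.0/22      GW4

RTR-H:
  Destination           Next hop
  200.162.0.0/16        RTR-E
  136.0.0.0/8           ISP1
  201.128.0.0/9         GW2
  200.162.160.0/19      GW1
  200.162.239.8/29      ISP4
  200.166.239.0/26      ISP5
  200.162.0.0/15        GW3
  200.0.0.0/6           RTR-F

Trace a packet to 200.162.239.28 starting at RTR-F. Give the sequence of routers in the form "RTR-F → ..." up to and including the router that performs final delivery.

At RTR-F: longest match for 200.162.239.28 is 200.160.0.0/13 -> RTR-H
At RTR-H: longest match for 200.162.239.28 is 200.162.0.0/16 -> RTR-E
At RTR-E: longest match for 200.162.239.28 is 200.162.0.0/15 -> directly connected

RTR-F → RTR-H → RTR-E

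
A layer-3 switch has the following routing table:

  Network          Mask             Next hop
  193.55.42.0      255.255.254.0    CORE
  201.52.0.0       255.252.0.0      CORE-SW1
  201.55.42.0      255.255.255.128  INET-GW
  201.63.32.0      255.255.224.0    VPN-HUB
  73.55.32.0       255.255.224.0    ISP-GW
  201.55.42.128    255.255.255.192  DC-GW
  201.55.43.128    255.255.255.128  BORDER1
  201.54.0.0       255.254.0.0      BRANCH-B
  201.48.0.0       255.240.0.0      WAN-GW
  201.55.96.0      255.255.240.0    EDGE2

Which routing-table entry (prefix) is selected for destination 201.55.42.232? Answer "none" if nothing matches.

Entries matching 201.55.42.232:
  201.48.0.0/12 (201.48.0.0 - 201.63.255.255)
  201.52.0.0/14 (201.52.0.0 - 201.55.255.255)
  201.54.0.0/15 (201.54.0.0 - 201.55.255.255)
Most specific is 201.54.0.0/15.

201.54.0.0/15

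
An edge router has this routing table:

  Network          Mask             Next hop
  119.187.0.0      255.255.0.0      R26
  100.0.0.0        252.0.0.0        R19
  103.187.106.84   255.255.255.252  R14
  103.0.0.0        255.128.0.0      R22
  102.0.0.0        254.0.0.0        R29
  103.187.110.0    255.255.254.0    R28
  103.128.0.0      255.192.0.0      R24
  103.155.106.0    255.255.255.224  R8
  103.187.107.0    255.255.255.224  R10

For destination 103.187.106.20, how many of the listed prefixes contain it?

Prefixes containing 103.187.106.20:
  100.0.0.0/6 (100.0.0.0 - 103.255.255.255)
  102.0.0.0/7 (102.0.0.0 - 103.255.255.255)
  103.128.0.0/10 (103.128.0.0 - 103.191.255.255)
Total matching entries: 3.

3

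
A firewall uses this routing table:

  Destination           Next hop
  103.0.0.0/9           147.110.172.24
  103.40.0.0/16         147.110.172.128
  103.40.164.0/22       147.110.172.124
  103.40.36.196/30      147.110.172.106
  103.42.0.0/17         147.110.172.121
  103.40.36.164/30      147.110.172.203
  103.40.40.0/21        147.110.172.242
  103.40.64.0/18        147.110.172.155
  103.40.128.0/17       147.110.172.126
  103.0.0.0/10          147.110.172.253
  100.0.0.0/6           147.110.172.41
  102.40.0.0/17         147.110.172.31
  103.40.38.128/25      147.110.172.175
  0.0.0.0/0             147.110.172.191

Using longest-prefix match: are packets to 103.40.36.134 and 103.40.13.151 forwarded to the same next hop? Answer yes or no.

103.40.36.134: longest match 103.40.0.0/16 -> 147.110.172.128
103.40.13.151: longest match 103.40.0.0/16 -> 147.110.172.128

yes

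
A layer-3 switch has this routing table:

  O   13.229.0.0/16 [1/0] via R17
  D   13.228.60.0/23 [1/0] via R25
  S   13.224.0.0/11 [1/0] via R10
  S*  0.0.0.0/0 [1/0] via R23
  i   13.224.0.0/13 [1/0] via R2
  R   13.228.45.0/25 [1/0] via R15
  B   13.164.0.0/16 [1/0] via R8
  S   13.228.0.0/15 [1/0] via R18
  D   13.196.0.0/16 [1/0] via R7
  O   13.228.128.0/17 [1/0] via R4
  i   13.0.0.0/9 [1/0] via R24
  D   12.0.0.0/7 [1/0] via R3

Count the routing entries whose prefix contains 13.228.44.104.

Prefixes containing 13.228.44.104:
  0.0.0.0/0 (default, matches everything)
  12.0.0.0/7 (12.0.0.0 - 13.255.255.255)
  13.224.0.0/11 (13.224.0.0 - 13.255.255.255)
  13.224.0.0/13 (13.224.0.0 - 13.231.255.255)
  13.228.0.0/15 (13.228.0.0 - 13.229.255.255)
Total matching entries: 5.

5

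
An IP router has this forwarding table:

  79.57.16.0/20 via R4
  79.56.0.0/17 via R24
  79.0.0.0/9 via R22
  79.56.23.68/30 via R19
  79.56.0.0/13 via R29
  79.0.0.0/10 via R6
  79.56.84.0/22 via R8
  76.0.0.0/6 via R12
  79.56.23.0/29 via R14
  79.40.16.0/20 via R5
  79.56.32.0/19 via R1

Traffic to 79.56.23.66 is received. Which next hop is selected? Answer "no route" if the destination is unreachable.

Routes whose prefix contains 79.56.23.66:
  76.0.0.0/6 (76.0.0.0 - 79.255.255.255) -> R12
  79.0.0.0/9 (79.0.0.0 - 79.127.255.255) -> R22
  79.0.0.0/10 (79.0.0.0 - 79.63.255.255) -> R6
  79.56.0.0/13 (79.56.0.0 - 79.63.255.255) -> R29
  79.56.0.0/17 (79.56.0.0 - 79.56.127.255) -> R24
More-specific entries that do NOT match:
  79.56.23.68/30 (79.56.23.68 - 79.56.23.71) does not contain 79.56.23.66
  79.56.23.0/29 (79.56.23.0 - 79.56.23.7) does not contain 79.56.23.66
  79.56.84.0/22 (79.56.84.0 - 79.56.87.255) does not contain 79.56.23.66
  79.57.16.0/20 (79.57.16.0 - 79.57.31.255) does not contain 79.56.23.66
  79.40.16.0/20 (79.40.16.0 - 79.40.31.255) does not contain 79.56.23.66
  79.56.32.0/19 (79.56.32.0 - 79.56.63.255) does not contain 79.56.23.66
Longest matching prefix is /17 -> next hop R24.

R24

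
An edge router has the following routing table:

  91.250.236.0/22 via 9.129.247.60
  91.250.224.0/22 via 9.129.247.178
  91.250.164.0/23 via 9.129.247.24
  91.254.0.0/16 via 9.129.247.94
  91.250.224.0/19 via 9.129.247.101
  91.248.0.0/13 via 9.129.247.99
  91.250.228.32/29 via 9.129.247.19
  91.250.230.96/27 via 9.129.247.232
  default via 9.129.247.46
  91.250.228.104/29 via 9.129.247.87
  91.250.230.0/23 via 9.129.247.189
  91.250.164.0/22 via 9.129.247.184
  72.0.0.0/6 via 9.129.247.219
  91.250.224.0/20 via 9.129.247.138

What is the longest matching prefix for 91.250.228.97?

Entries matching 91.250.228.97:
  0.0.0.0/0 (default, matches everything)
  91.248.0.0/13 (91.248.0.0 - 91.255.255.255)
  91.250.224.0/19 (91.250.224.0 - 91.250.255.255)
  91.250.224.0/20 (91.250.224.0 - 91.250.239.255)
Most specific is 91.250.224.0/20.

91.250.224.0/20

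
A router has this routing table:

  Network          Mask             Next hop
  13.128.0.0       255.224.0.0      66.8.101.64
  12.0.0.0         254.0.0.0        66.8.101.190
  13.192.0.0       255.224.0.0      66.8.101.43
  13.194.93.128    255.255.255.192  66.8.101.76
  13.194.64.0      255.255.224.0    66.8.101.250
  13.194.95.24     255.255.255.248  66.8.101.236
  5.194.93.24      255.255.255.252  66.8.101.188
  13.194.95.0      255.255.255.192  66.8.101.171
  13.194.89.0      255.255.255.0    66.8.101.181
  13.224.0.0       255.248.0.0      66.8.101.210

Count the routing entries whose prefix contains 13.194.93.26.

3

Prefixes containing 13.194.93.26:
  12.0.0.0/7 (12.0.0.0 - 13.255.255.255)
  13.192.0.0/11 (13.192.0.0 - 13.223.255.255)
  13.194.64.0/19 (13.194.64.0 - 13.194.95.255)
Total matching entries: 3.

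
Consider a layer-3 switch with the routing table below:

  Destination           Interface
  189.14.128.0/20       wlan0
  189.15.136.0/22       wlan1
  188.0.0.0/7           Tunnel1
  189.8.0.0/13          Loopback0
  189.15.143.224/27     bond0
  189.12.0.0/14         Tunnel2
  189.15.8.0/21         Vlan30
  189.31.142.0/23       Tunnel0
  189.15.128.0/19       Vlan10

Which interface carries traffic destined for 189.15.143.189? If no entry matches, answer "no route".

Vlan10

Routes whose prefix contains 189.15.143.189:
  188.0.0.0/7 (188.0.0.0 - 189.255.255.255) -> Tunnel1
  189.8.0.0/13 (189.8.0.0 - 189.15.255.255) -> Loopback0
  189.12.0.0/14 (189.12.0.0 - 189.15.255.255) -> Tunnel2
  189.15.128.0/19 (189.15.128.0 - 189.15.159.255) -> Vlan10
More-specific entries that do NOT match:
  189.15.143.224/27 (189.15.143.224 - 189.15.143.255) does not contain 189.15.143.189
  189.31.142.0/23 (189.31.142.0 - 189.31.143.255) does not contain 189.15.143.189
  189.15.136.0/22 (189.15.136.0 - 189.15.139.255) does not contain 189.15.143.189
  189.15.8.0/21 (189.15.8.0 - 189.15.15.255) does not contain 189.15.143.189
  189.14.128.0/20 (189.14.128.0 - 189.14.143.255) does not contain 189.15.143.189
Longest matching prefix is /19 -> interface Vlan10.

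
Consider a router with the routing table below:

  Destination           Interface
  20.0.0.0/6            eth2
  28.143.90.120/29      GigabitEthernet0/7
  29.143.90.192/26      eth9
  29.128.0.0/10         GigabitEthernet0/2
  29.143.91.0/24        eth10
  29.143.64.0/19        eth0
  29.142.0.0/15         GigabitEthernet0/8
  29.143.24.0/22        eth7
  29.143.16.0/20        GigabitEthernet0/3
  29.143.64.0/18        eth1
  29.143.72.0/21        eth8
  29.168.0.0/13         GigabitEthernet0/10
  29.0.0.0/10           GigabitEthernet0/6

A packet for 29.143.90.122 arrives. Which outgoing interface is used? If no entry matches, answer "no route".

eth0

Routes whose prefix contains 29.143.90.122:
  29.128.0.0/10 (29.128.0.0 - 29.191.255.255) -> GigabitEthernet0/2
  29.142.0.0/15 (29.142.0.0 - 29.143.255.255) -> GigabitEthernet0/8
  29.143.64.0/18 (29.143.64.0 - 29.143.127.255) -> eth1
  29.143.64.0/19 (29.143.64.0 - 29.143.95.255) -> eth0
More-specific entries that do NOT match:
  28.143.90.120/29 (28.143.90.120 - 28.143.90.127) does not contain 29.143.90.122
  29.143.90.192/26 (29.143.90.192 - 29.143.90.255) does not contain 29.143.90.122
  29.143.91.0/24 (29.143.91.0 - 29.143.91.255) does not contain 29.143.90.122
  29.143.24.0/22 (29.143.24.0 - 29.143.27.255) does not contain 29.143.90.122
  29.143.72.0/21 (29.143.72.0 - 29.143.79.255) does not contain 29.143.90.122
  29.143.16.0/20 (29.143.16.0 - 29.143.31.255) does not contain 29.143.90.122
Longest matching prefix is /19 -> interface eth0.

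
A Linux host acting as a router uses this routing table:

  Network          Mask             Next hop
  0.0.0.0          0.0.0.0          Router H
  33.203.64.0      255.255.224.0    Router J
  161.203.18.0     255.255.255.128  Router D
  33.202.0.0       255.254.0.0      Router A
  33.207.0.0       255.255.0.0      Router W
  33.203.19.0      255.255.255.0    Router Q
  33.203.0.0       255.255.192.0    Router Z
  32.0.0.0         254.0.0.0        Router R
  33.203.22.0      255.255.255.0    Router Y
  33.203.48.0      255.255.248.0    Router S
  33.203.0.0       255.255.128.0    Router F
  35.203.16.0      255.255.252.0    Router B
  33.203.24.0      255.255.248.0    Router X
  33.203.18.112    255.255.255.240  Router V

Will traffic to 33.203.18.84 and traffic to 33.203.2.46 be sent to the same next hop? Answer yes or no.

33.203.18.84: longest match 33.203.0.0/18 -> Router Z
33.203.2.46: longest match 33.203.0.0/18 -> Router Z

yes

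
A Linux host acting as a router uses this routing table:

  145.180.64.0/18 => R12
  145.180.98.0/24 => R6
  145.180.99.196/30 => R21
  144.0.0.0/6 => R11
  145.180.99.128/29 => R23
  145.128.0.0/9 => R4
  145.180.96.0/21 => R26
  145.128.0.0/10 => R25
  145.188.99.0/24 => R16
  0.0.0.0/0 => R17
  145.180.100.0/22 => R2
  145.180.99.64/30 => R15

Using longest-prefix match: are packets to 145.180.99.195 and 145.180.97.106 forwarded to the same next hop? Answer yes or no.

145.180.99.195: longest match 145.180.96.0/21 -> R26
145.180.97.106: longest match 145.180.96.0/21 -> R26

yes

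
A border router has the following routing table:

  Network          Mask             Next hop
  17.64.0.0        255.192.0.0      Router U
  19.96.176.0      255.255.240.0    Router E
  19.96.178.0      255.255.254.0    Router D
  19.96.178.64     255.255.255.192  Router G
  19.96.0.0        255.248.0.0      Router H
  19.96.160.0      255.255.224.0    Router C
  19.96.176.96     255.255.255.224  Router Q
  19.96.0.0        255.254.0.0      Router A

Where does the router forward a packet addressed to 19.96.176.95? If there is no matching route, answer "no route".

Routes whose prefix contains 19.96.176.95:
  19.96.0.0/13 (19.96.0.0 - 19.103.255.255) -> Router H
  19.96.0.0/15 (19.96.0.0 - 19.97.255.255) -> Router A
  19.96.160.0/19 (19.96.160.0 - 19.96.191.255) -> Router C
  19.96.176.0/20 (19.96.176.0 - 19.96.191.255) -> Router E
More-specific entries that do NOT match:
  19.96.176.96/27 (19.96.176.96 - 19.96.176.127) does not contain 19.96.176.95
  19.96.178.64/26 (19.96.178.64 - 19.96.178.127) does not contain 19.96.176.95
  19.96.178.0/23 (19.96.178.0 - 19.96.179.255) does not contain 19.96.176.95
Longest matching prefix is /20 -> next hop Router E.

Router E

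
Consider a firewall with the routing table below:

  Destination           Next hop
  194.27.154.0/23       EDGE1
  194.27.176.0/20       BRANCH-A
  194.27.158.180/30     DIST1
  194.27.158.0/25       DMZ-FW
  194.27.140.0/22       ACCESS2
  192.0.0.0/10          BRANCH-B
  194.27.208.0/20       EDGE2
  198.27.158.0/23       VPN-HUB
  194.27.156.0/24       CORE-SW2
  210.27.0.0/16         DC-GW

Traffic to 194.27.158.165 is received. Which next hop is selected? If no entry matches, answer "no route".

No entry's prefix contains 194.27.158.165; there is no default route.

no route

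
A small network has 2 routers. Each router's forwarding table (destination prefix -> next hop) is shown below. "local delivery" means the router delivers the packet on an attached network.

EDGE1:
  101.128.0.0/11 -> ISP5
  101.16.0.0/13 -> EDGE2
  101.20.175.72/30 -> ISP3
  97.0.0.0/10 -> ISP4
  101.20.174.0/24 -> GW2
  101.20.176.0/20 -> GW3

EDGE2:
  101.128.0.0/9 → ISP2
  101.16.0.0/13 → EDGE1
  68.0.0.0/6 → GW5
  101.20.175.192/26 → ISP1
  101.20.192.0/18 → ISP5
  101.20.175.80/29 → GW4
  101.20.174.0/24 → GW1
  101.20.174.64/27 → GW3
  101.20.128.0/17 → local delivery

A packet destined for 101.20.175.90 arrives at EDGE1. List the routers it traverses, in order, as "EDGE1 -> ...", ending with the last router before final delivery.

At EDGE1: longest match for 101.20.175.90 is 101.16.0.0/13 -> EDGE2
At EDGE2: longest match for 101.20.175.90 is 101.20.128.0/17 -> local delivery

EDGE1 -> EDGE2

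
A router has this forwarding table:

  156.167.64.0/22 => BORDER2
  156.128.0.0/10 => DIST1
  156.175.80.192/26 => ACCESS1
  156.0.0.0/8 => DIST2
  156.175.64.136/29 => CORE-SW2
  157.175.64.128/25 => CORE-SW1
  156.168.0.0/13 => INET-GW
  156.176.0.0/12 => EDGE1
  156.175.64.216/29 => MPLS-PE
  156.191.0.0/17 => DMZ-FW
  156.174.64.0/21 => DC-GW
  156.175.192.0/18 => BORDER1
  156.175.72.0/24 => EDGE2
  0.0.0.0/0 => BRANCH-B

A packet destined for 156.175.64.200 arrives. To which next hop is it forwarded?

INET-GW

Routes whose prefix contains 156.175.64.200:
  0.0.0.0/0 (default, matches everything) -> BRANCH-B
  156.0.0.0/8 (156.0.0.0 - 156.255.255.255) -> DIST2
  156.128.0.0/10 (156.128.0.0 - 156.191.255.255) -> DIST1
  156.168.0.0/13 (156.168.0.0 - 156.175.255.255) -> INET-GW
More-specific entries that do NOT match:
  156.175.64.136/29 (156.175.64.136 - 156.175.64.143) does not contain 156.175.64.200
  156.175.64.216/29 (156.175.64.216 - 156.175.64.223) does not contain 156.175.64.200
  156.175.80.192/26 (156.175.80.192 - 156.175.80.255) does not contain 156.175.64.200
  157.175.64.128/25 (157.175.64.128 - 157.175.64.255) does not contain 156.175.64.200
  156.175.72.0/24 (156.175.72.0 - 156.175.72.255) does not contain 156.175.64.200
  156.167.64.0/22 (156.167.64.0 - 156.167.67.255) does not contain 156.175.64.200
  156.174.64.0/21 (156.174.64.0 - 156.174.71.255) does not contain 156.175.64.200
  156.175.192.0/18 (156.175.192.0 - 156.175.255.255) does not contain 156.175.64.200
  156.191.0.0/17 (156.191.0.0 - 156.191.127.255) does not contain 156.175.64.200
Longest matching prefix is /13 -> next hop INET-GW.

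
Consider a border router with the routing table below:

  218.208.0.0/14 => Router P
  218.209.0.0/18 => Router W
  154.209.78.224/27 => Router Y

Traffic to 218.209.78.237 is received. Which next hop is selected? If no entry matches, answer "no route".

Routes whose prefix contains 218.209.78.237:
  218.208.0.0/14 (218.208.0.0 - 218.211.255.255) -> Router P
More-specific entries that do NOT match:
  154.209.78.224/27 (154.209.78.224 - 154.209.78.255) does not contain 218.209.78.237
  218.209.0.0/18 (218.209.0.0 - 218.209.63.255) does not contain 218.209.78.237
Longest matching prefix is /14 -> next hop Router P.

Router P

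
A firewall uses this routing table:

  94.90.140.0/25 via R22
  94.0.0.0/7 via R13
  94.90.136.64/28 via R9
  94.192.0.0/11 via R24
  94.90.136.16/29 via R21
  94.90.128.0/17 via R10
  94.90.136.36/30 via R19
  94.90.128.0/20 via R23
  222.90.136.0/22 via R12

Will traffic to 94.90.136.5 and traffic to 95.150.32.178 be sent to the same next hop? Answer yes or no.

no

94.90.136.5: longest match 94.90.128.0/20 -> R23
95.150.32.178: longest match 94.0.0.0/7 -> R13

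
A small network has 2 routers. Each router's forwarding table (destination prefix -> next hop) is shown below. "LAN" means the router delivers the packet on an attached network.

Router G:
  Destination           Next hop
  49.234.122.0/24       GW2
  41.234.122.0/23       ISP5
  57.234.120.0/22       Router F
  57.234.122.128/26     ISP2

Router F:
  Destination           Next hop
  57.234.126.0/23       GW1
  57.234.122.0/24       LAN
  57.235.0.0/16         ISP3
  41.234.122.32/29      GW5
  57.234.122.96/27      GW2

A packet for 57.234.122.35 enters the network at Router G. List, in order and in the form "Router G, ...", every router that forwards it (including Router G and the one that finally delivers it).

At Router G: longest match for 57.234.122.35 is 57.234.120.0/22 -> Router F
At Router F: longest match for 57.234.122.35 is 57.234.122.0/24 -> LAN

Router G, Router F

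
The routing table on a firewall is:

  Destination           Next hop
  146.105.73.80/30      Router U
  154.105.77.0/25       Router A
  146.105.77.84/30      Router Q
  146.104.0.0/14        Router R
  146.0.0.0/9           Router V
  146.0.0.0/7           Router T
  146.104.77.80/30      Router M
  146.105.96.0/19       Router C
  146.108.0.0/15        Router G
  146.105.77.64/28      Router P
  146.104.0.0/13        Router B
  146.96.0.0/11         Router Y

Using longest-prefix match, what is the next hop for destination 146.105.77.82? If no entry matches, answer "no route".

Router R

Routes whose prefix contains 146.105.77.82:
  146.0.0.0/7 (146.0.0.0 - 147.255.255.255) -> Router T
  146.0.0.0/9 (146.0.0.0 - 146.127.255.255) -> Router V
  146.96.0.0/11 (146.96.0.0 - 146.127.255.255) -> Router Y
  146.104.0.0/13 (146.104.0.0 - 146.111.255.255) -> Router B
  146.104.0.0/14 (146.104.0.0 - 146.107.255.255) -> Router R
More-specific entries that do NOT match:
  146.105.73.80/30 (146.105.73.80 - 146.105.73.83) does not contain 146.105.77.82
  146.105.77.84/30 (146.105.77.84 - 146.105.77.87) does not contain 146.105.77.82
  146.104.77.80/30 (146.104.77.80 - 146.104.77.83) does not contain 146.105.77.82
  146.105.77.64/28 (146.105.77.64 - 146.105.77.79) does not contain 146.105.77.82
  154.105.77.0/25 (154.105.77.0 - 154.105.77.127) does not contain 146.105.77.82
  146.105.96.0/19 (146.105.96.0 - 146.105.127.255) does not contain 146.105.77.82
  146.108.0.0/15 (146.108.0.0 - 146.109.255.255) does not contain 146.105.77.82
Longest matching prefix is /14 -> next hop Router R.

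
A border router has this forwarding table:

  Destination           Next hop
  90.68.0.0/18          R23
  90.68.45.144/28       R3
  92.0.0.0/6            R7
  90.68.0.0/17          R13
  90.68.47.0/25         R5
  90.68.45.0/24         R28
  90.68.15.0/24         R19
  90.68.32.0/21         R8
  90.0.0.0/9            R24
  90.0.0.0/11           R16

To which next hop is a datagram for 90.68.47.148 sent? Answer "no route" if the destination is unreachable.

R23

Routes whose prefix contains 90.68.47.148:
  90.0.0.0/9 (90.0.0.0 - 90.127.255.255) -> R24
  90.68.0.0/17 (90.68.0.0 - 90.68.127.255) -> R13
  90.68.0.0/18 (90.68.0.0 - 90.68.63.255) -> R23
More-specific entries that do NOT match:
  90.68.45.144/28 (90.68.45.144 - 90.68.45.159) does not contain 90.68.47.148
  90.68.47.0/25 (90.68.47.0 - 90.68.47.127) does not contain 90.68.47.148
  90.68.45.0/24 (90.68.45.0 - 90.68.45.255) does not contain 90.68.47.148
  90.68.15.0/24 (90.68.15.0 - 90.68.15.255) does not contain 90.68.47.148
  90.68.32.0/21 (90.68.32.0 - 90.68.39.255) does not contain 90.68.47.148
Longest matching prefix is /18 -> next hop R23.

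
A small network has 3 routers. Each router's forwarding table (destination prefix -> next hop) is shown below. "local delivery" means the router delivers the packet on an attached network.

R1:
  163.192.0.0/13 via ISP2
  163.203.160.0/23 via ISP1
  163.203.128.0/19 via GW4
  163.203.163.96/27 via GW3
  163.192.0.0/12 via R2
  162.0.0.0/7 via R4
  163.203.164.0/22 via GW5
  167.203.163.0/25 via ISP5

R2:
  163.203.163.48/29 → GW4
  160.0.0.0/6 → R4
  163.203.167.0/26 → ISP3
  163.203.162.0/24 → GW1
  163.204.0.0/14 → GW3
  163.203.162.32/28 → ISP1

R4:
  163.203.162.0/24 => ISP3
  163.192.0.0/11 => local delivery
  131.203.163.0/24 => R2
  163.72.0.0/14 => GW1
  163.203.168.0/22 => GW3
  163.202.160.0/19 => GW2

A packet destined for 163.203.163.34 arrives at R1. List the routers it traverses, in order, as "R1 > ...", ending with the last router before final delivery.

R1 > R2 > R4

At R1: longest match for 163.203.163.34 is 163.192.0.0/12 -> R2
At R2: longest match for 163.203.163.34 is 160.0.0.0/6 -> R4
At R4: longest match for 163.203.163.34 is 163.192.0.0/11 -> local delivery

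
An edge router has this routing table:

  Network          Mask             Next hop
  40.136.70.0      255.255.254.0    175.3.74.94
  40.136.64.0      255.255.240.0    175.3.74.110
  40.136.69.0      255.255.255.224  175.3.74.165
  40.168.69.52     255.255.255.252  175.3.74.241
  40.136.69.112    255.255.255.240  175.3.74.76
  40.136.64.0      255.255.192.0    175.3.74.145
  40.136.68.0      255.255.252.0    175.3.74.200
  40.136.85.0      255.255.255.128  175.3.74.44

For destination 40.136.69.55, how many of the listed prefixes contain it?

Prefixes containing 40.136.69.55:
  40.136.64.0/18 (40.136.64.0 - 40.136.127.255)
  40.136.64.0/20 (40.136.64.0 - 40.136.79.255)
  40.136.68.0/22 (40.136.68.0 - 40.136.71.255)
Total matching entries: 3.

3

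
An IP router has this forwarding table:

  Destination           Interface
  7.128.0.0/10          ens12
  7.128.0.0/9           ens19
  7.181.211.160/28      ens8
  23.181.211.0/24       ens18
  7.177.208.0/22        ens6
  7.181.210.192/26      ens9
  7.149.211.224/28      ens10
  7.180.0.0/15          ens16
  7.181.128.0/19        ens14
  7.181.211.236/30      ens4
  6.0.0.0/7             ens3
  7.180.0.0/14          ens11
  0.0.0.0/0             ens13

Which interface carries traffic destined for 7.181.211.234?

Routes whose prefix contains 7.181.211.234:
  0.0.0.0/0 (default, matches everything) -> ens13
  6.0.0.0/7 (6.0.0.0 - 7.255.255.255) -> ens3
  7.128.0.0/9 (7.128.0.0 - 7.255.255.255) -> ens19
  7.128.0.0/10 (7.128.0.0 - 7.191.255.255) -> ens12
  7.180.0.0/14 (7.180.0.0 - 7.183.255.255) -> ens11
  7.180.0.0/15 (7.180.0.0 - 7.181.255.255) -> ens16
More-specific entries that do NOT match:
  7.181.211.236/30 (7.181.211.236 - 7.181.211.239) does not contain 7.181.211.234
  7.181.211.160/28 (7.181.211.160 - 7.181.211.175) does not contain 7.181.211.234
  7.149.211.224/28 (7.149.211.224 - 7.149.211.239) does not contain 7.181.211.234
  7.181.210.192/26 (7.181.210.192 - 7.181.210.255) does not contain 7.181.211.234
  23.181.211.0/24 (23.181.211.0 - 23.181.211.255) does not contain 7.181.211.234
  7.177.208.0/22 (7.177.208.0 - 7.177.211.255) does not contain 7.181.211.234
  7.181.128.0/19 (7.181.128.0 - 7.181.159.255) does not contain 7.181.211.234
Longest matching prefix is /15 -> interface ens16.

ens16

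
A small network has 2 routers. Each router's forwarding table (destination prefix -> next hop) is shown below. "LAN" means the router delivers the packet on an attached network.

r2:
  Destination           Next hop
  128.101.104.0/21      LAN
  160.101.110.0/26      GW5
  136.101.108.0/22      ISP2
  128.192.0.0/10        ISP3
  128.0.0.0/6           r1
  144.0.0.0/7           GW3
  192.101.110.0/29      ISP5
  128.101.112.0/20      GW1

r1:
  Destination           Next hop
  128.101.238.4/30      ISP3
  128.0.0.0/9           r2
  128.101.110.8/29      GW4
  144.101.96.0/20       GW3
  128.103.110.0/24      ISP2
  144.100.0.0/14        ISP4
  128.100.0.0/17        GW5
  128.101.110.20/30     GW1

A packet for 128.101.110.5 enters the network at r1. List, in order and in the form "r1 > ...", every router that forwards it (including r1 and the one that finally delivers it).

At r1: longest match for 128.101.110.5 is 128.0.0.0/9 -> r2
At r2: longest match for 128.101.110.5 is 128.101.104.0/21 -> LAN

r1 > r2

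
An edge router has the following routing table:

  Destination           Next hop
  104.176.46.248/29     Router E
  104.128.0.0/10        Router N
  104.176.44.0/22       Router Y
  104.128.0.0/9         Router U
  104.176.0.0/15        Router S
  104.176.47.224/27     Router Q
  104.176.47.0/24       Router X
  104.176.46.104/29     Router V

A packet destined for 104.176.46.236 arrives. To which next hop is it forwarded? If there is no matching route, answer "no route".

Router Y

Routes whose prefix contains 104.176.46.236:
  104.128.0.0/9 (104.128.0.0 - 104.255.255.255) -> Router U
  104.128.0.0/10 (104.128.0.0 - 104.191.255.255) -> Router N
  104.176.0.0/15 (104.176.0.0 - 104.177.255.255) -> Router S
  104.176.44.0/22 (104.176.44.0 - 104.176.47.255) -> Router Y
More-specific entries that do NOT match:
  104.176.46.248/29 (104.176.46.248 - 104.176.46.255) does not contain 104.176.46.236
  104.176.46.104/29 (104.176.46.104 - 104.176.46.111) does not contain 104.176.46.236
  104.176.47.224/27 (104.176.47.224 - 104.176.47.255) does not contain 104.176.46.236
  104.176.47.0/24 (104.176.47.0 - 104.176.47.255) does not contain 104.176.46.236
Longest matching prefix is /22 -> next hop Router Y.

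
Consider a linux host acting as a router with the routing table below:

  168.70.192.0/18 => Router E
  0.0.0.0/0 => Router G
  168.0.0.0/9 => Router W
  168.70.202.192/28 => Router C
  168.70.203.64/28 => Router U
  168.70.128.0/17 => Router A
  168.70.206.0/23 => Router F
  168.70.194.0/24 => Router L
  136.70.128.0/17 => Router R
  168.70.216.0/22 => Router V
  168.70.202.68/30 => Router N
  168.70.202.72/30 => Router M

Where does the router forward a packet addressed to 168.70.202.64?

Routes whose prefix contains 168.70.202.64:
  0.0.0.0/0 (default, matches everything) -> Router G
  168.0.0.0/9 (168.0.0.0 - 168.127.255.255) -> Router W
  168.70.128.0/17 (168.70.128.0 - 168.70.255.255) -> Router A
  168.70.192.0/18 (168.70.192.0 - 168.70.255.255) -> Router E
More-specific entries that do NOT match:
  168.70.202.68/30 (168.70.202.68 - 168.70.202.71) does not contain 168.70.202.64
  168.70.202.72/30 (168.70.202.72 - 168.70.202.75) does not contain 168.70.202.64
  168.70.202.192/28 (168.70.202.192 - 168.70.202.207) does not contain 168.70.202.64
  168.70.203.64/28 (168.70.203.64 - 168.70.203.79) does not contain 168.70.202.64
  168.70.194.0/24 (168.70.194.0 - 168.70.194.255) does not contain 168.70.202.64
  168.70.206.0/23 (168.70.206.0 - 168.70.207.255) does not contain 168.70.202.64
  168.70.216.0/22 (168.70.216.0 - 168.70.219.255) does not contain 168.70.202.64
Longest matching prefix is /18 -> next hop Router E.

Router E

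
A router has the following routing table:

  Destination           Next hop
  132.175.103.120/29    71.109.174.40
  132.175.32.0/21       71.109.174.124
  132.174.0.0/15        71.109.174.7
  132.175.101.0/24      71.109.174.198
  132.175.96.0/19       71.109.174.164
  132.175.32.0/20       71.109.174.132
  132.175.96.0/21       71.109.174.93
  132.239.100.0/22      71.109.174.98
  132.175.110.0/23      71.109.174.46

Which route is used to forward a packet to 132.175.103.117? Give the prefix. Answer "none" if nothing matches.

132.175.96.0/21

Entries matching 132.175.103.117:
  132.174.0.0/15 (132.174.0.0 - 132.175.255.255)
  132.175.96.0/19 (132.175.96.0 - 132.175.127.255)
  132.175.96.0/21 (132.175.96.0 - 132.175.103.255)
Most specific is 132.175.96.0/21.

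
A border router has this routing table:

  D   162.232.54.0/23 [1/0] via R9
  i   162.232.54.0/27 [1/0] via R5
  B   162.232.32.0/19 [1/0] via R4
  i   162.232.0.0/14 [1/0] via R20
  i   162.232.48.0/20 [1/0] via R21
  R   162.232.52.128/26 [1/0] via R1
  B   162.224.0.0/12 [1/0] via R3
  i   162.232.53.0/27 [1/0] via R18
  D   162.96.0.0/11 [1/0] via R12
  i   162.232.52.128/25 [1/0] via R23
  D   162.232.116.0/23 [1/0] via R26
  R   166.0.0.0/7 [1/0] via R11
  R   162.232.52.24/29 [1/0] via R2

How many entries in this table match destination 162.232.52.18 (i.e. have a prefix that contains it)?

4

Prefixes containing 162.232.52.18:
  162.224.0.0/12 (162.224.0.0 - 162.239.255.255)
  162.232.0.0/14 (162.232.0.0 - 162.235.255.255)
  162.232.32.0/19 (162.232.32.0 - 162.232.63.255)
  162.232.48.0/20 (162.232.48.0 - 162.232.63.255)
Total matching entries: 4.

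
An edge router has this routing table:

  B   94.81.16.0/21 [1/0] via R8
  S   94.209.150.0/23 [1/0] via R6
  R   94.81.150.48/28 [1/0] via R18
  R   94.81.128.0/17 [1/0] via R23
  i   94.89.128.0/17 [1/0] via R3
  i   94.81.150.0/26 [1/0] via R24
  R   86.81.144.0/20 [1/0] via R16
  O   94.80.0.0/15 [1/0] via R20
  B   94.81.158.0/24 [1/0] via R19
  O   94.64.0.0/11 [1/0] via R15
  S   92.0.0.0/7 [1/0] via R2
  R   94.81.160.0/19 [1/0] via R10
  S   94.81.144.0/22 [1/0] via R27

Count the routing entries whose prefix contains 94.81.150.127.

Prefixes containing 94.81.150.127:
  94.64.0.0/11 (94.64.0.0 - 94.95.255.255)
  94.80.0.0/15 (94.80.0.0 - 94.81.255.255)
  94.81.128.0/17 (94.81.128.0 - 94.81.255.255)
Total matching entries: 3.

3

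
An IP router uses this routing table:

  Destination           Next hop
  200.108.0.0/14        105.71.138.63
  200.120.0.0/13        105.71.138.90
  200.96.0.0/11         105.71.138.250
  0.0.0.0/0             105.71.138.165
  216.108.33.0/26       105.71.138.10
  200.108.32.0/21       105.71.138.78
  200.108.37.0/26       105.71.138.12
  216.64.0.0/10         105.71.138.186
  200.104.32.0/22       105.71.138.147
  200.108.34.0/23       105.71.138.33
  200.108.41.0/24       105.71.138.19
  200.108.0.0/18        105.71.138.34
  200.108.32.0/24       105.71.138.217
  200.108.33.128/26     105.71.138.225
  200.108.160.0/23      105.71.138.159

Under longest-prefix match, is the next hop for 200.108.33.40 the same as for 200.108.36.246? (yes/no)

200.108.33.40: longest match 200.108.32.0/21 -> 105.71.138.78
200.108.36.246: longest match 200.108.32.0/21 -> 105.71.138.78

yes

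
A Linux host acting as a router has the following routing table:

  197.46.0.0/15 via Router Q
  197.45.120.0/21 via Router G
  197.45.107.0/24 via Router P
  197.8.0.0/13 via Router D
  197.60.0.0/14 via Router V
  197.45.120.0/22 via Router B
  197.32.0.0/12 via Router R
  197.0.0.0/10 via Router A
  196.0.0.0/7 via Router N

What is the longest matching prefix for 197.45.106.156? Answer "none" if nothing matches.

197.32.0.0/12

Entries matching 197.45.106.156:
  196.0.0.0/7 (196.0.0.0 - 197.255.255.255)
  197.0.0.0/10 (197.0.0.0 - 197.63.255.255)
  197.32.0.0/12 (197.32.0.0 - 197.47.255.255)
Most specific is 197.32.0.0/12.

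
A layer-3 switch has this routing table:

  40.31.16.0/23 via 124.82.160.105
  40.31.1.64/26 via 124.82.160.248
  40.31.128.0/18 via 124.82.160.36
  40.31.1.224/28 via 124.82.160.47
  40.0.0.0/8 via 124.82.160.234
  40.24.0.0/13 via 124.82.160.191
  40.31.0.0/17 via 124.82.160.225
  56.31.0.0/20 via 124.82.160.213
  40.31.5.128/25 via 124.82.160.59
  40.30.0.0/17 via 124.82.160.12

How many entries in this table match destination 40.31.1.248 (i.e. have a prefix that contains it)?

Prefixes containing 40.31.1.248:
  40.0.0.0/8 (40.0.0.0 - 40.255.255.255)
  40.24.0.0/13 (40.24.0.0 - 40.31.255.255)
  40.31.0.0/17 (40.31.0.0 - 40.31.127.255)
Total matching entries: 3.

3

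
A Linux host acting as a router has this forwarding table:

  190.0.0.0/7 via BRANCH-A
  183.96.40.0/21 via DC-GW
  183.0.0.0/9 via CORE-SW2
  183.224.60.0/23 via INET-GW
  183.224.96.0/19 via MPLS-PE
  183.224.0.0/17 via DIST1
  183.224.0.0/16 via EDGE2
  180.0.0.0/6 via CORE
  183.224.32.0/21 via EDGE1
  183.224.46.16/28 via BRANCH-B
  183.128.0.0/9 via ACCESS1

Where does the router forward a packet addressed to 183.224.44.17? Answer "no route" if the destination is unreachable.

Routes whose prefix contains 183.224.44.17:
  180.0.0.0/6 (180.0.0.0 - 183.255.255.255) -> CORE
  183.128.0.0/9 (183.128.0.0 - 183.255.255.255) -> ACCESS1
  183.224.0.0/16 (183.224.0.0 - 183.224.255.255) -> EDGE2
  183.224.0.0/17 (183.224.0.0 - 183.224.127.255) -> DIST1
More-specific entries that do NOT match:
  183.224.46.16/28 (183.224.46.16 - 183.224.46.31) does not contain 183.224.44.17
  183.224.60.0/23 (183.224.60.0 - 183.224.61.255) does not contain 183.224.44.17
  183.96.40.0/21 (183.96.40.0 - 183.96.47.255) does not contain 183.224.44.17
  183.224.32.0/21 (183.224.32.0 - 183.224.39.255) does not contain 183.224.44.17
  183.224.96.0/19 (183.224.96.0 - 183.224.127.255) does not contain 183.224.44.17
Longest matching prefix is /17 -> next hop DIST1.

DIST1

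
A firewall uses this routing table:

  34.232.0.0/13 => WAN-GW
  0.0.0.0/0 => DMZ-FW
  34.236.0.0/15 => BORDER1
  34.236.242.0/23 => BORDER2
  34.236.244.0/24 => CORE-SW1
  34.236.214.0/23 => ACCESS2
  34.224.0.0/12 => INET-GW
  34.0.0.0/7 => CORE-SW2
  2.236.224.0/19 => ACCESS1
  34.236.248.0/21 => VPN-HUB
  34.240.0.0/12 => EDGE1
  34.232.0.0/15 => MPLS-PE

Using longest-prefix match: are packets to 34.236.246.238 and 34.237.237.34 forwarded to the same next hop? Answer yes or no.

34.236.246.238: longest match 34.236.0.0/15 -> BORDER1
34.237.237.34: longest match 34.236.0.0/15 -> BORDER1

yes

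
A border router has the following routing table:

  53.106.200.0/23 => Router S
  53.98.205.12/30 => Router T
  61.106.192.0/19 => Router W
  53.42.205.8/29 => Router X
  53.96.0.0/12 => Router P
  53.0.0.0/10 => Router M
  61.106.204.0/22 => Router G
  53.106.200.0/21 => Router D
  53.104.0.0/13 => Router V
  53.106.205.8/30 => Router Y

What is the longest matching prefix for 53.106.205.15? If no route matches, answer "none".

53.106.200.0/21

Entries matching 53.106.205.15:
  53.96.0.0/12 (53.96.0.0 - 53.111.255.255)
  53.104.0.0/13 (53.104.0.0 - 53.111.255.255)
  53.106.200.0/21 (53.106.200.0 - 53.106.207.255)
Most specific is 53.106.200.0/21.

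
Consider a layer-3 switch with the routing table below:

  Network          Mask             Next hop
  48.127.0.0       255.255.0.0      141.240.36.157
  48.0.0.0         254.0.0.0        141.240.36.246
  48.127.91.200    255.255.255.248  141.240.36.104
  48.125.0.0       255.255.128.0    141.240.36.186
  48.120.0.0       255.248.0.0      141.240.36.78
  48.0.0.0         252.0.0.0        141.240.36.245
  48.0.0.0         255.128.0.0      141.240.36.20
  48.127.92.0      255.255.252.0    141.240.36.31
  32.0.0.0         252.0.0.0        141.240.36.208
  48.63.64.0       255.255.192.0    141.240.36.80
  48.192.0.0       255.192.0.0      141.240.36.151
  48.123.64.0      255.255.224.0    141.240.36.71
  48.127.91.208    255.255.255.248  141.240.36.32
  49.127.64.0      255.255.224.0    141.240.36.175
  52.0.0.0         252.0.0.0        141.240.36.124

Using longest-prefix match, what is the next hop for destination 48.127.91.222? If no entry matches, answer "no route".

Routes whose prefix contains 48.127.91.222:
  48.0.0.0/6 (48.0.0.0 - 51.255.255.255) -> 141.240.36.245
  48.0.0.0/7 (48.0.0.0 - 49.255.255.255) -> 141.240.36.246
  48.0.0.0/9 (48.0.0.0 - 48.127.255.255) -> 141.240.36.20
  48.120.0.0/13 (48.120.0.0 - 48.127.255.255) -> 141.240.36.78
  48.127.0.0/16 (48.127.0.0 - 48.127.255.255) -> 141.240.36.157
More-specific entries that do NOT match:
  48.127.91.200/29 (48.127.91.200 - 48.127.91.207) does not contain 48.127.91.222
  48.127.91.208/29 (48.127.91.208 - 48.127.91.215) does not contain 48.127.91.222
  48.127.92.0/22 (48.127.92.0 - 48.127.95.255) does not contain 48.127.91.222
  48.123.64.0/19 (48.123.64.0 - 48.123.95.255) does not contain 48.127.91.222
  49.127.64.0/19 (49.127.64.0 - 49.127.95.255) does not contain 48.127.91.222
  48.63.64.0/18 (48.63.64.0 - 48.63.127.255) does not contain 48.127.91.222
  48.125.0.0/17 (48.125.0.0 - 48.125.127.255) does not contain 48.127.91.222
Longest matching prefix is /16 -> next hop 141.240.36.157.

141.240.36.157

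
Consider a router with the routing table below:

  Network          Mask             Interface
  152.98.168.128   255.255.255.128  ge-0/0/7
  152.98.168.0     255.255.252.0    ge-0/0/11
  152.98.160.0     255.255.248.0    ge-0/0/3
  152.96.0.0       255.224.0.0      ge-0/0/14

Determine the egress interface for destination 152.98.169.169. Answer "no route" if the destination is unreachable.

Routes whose prefix contains 152.98.169.169:
  152.96.0.0/11 (152.96.0.0 - 152.127.255.255) -> ge-0/0/14
  152.98.168.0/22 (152.98.168.0 - 152.98.171.255) -> ge-0/0/11
More-specific entries that do NOT match:
  152.98.168.128/25 (152.98.168.128 - 152.98.168.255) does not contain 152.98.169.169
Longest matching prefix is /22 -> interface ge-0/0/11.

ge-0/0/11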